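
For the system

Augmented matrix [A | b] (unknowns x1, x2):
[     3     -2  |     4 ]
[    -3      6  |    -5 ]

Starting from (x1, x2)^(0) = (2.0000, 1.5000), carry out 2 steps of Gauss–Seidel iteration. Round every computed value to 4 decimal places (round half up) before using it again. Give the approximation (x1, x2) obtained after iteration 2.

(1.5555, -0.0556)

Iteration 1:
  x1 = (4 - (-2)·1.5000) / (3) = 2.3333
  x2 = (-5 - (-3)·2.3333) / (6) = 0.3333
Iteration 2:
  x1 = (4 - (-2)·0.3333) / (3) = 1.5555
  x2 = (-5 - (-3)·1.5555) / (6) = -0.0556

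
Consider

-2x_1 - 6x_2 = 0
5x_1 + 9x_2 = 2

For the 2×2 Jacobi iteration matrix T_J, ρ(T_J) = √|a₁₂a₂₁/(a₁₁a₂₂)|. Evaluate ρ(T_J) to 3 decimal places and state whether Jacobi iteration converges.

1.291

a₁₂a₂₁/(a₁₁a₂₂) = (-6)·(5) / ((-2)·(9)) = 1.666667
ρ = √|1.666667| = √1.666667 = 1.291
ρ > 1, so Jacobi diverges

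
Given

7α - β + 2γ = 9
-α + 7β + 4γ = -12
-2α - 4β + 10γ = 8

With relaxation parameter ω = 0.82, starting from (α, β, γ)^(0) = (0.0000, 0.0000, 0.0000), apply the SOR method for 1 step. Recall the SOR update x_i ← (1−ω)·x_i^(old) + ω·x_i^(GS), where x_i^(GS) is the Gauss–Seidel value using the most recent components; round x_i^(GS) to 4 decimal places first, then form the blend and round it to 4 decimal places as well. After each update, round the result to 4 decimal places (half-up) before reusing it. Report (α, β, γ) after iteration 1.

(1.0543, -1.2822, 0.4084)

Iteration 1:
  α: GS value = (9 - (-1)·0.0000 - (2)·0.0000) / (7) = 1.2857;  α ← (1−ω)·0.0000 + ω·1.2857 = 1.0543
  β: GS value = (-12 - (-1)·1.0543 - (4)·0.0000) / (7) = -1.5637;  β ← (1−ω)·0.0000 + ω·-1.5637 = -1.2822
  γ: GS value = (8 - (-2)·1.0543 - (-4)·-1.2822) / (10) = 0.4980;  γ ← (1−ω)·0.0000 + ω·0.4980 = 0.4084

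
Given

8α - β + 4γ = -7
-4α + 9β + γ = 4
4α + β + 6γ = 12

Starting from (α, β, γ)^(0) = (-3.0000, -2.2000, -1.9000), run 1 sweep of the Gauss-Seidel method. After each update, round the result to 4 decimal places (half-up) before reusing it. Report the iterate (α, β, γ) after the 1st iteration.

(-0.2000, 0.5667, 2.0389)

Iteration 1:
  α = (-7 - (-1)·-2.2000 - (4)·-1.9000) / (8) = -0.2000
  β = (4 - (-4)·-0.2000 - (1)·-1.9000) / (9) = 0.5667
  γ = (12 - (4)·-0.2000 - (1)·0.5667) / (6) = 2.0389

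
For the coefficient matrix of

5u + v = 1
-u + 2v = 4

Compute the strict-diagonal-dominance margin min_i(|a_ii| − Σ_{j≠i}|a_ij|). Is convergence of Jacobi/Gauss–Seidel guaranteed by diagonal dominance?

row 1: |5| − (1) = 4
row 2: |2| − (1) = 1
minimum over rows = 1 → strictly diagonally dominant (convergence guaranteed)

1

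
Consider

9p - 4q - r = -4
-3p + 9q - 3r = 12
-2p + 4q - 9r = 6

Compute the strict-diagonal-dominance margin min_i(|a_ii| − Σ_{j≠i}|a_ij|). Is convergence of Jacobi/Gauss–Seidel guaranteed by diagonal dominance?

row 1: |9| − (4+1) = 4
row 2: |9| − (3+3) = 3
row 3: |-9| − (2+4) = 3
minimum over rows = 3 → strictly diagonally dominant (convergence guaranteed)

3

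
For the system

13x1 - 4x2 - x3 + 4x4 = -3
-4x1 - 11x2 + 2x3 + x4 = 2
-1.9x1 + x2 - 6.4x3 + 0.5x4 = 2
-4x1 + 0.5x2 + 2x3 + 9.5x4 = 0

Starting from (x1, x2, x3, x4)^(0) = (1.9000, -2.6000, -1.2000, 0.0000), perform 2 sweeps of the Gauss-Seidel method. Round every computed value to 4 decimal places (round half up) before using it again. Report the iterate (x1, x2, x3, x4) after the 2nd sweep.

Iteration 1:
  x1 = (-3 - (-4)·-2.6000 - (-1)·-1.2000 - (4)·0.0000) / (13) = -1.1231
  x2 = (2 - (-4)·-1.1231 - (2)·-1.2000 - (1)·0.0000) / (-11) = 0.0084
  x3 = (2 - (-1.9)·-1.1231 - (1)·0.0084 - (0.5)·0.0000) / (-6.4) = 0.0222
  x4 = (0 - (-4)·-1.1231 - (0.5)·0.0084 - (2)·0.0222) / (9.5) = -0.4780
Iteration 2:
  x1 = (-3 - (-4)·0.0084 - (-1)·0.0222 - (4)·-0.4780) / (13) = -0.0794
  x2 = (2 - (-4)·-0.0794 - (2)·0.0222 - (1)·-0.4780) / (-11) = -0.1924
  x3 = (2 - (-1.9)·-0.0794 - (1)·-0.1924 - (0.5)·-0.4780) / (-6.4) = -0.3563
  x4 = (0 - (-4)·-0.0794 - (0.5)·-0.1924 - (2)·-0.3563) / (9.5) = 0.0517

(-0.0794, -0.1924, -0.3563, 0.0517)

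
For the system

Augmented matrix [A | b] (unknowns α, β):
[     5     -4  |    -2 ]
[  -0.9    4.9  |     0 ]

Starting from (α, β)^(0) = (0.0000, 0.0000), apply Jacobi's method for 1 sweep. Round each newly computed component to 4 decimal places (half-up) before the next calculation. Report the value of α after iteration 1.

-0.4000

Iteration 1:
  α = (-2 - (-4)·0.0000) / (5) = -0.4000
  β = (0 - (-0.9)·0.0000) / (4.9) = 0.0000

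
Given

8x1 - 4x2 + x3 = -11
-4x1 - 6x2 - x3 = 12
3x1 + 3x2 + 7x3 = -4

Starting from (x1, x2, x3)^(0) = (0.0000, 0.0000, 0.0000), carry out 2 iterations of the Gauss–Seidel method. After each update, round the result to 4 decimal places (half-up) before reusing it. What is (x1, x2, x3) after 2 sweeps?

(-1.9769, -0.7624, 0.6026)

Iteration 1:
  x1 = (-11 - (-4)·0.0000 - (1)·0.0000) / (8) = -1.3750
  x2 = (12 - (-4)·-1.3750 - (-1)·0.0000) / (-6) = -1.0833
  x3 = (-4 - (3)·-1.3750 - (3)·-1.0833) / (7) = 0.4821
Iteration 2:
  x1 = (-11 - (-4)·-1.0833 - (1)·0.4821) / (8) = -1.9769
  x2 = (12 - (-4)·-1.9769 - (-1)·0.4821) / (-6) = -0.7624
  x3 = (-4 - (3)·-1.9769 - (3)·-0.7624) / (7) = 0.6026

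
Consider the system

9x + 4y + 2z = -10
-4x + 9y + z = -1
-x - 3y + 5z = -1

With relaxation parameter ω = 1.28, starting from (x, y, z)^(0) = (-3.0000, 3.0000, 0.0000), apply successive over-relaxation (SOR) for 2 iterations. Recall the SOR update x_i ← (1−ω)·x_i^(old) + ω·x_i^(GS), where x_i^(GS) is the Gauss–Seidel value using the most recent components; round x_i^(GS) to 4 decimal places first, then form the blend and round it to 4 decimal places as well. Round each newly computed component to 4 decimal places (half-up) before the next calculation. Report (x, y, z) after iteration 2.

Iteration 1:
  x: GS value = (-10 - (4)·3.0000 - (2)·0.0000) / (9) = -2.4444;  x ← (1−ω)·-3.0000 + ω·-2.4444 = -2.2888
  y: GS value = (-1 - (-4)·-2.2888 - (1)·0.0000) / (9) = -1.1284;  y ← (1−ω)·3.0000 + ω·-1.1284 = -2.2844
  z: GS value = (-1 - (-1)·-2.2888 - (-3)·-2.2844) / (5) = -2.0284;  z ← (1−ω)·0.0000 + ω·-2.0284 = -2.5964
Iteration 2:
  x: GS value = (-10 - (4)·-2.2844 - (2)·-2.5964) / (9) = 0.4812;  x ← (1−ω)·-2.2888 + ω·0.4812 = 1.2568
  y: GS value = (-1 - (-4)·1.2568 - (1)·-2.5964) / (9) = 0.7360;  y ← (1−ω)·-2.2844 + ω·0.7360 = 1.5817
  z: GS value = (-1 - (-1)·1.2568 - (-3)·1.5817) / (5) = 1.0004;  z ← (1−ω)·-2.5964 + ω·1.0004 = 2.0075

(1.2568, 1.5817, 2.0075)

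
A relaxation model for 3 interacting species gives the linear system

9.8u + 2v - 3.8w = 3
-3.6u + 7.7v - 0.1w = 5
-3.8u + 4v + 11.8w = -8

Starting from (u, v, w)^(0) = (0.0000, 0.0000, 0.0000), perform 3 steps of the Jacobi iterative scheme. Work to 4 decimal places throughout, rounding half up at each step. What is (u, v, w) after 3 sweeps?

Iteration 1:
  u = (3 - (2)·0.0000 - (-3.8)·0.0000) / (9.8) = 0.3061
  v = (5 - (-3.6)·0.0000 - (-0.1)·0.0000) / (7.7) = 0.6494
  w = (-8 - (-3.8)·0.0000 - (4)·0.0000) / (11.8) = -0.6780
Iteration 2:
  u = (3 - (2)·0.6494 - (-3.8)·-0.6780) / (9.8) = -0.0893
  v = (5 - (-3.6)·0.3061 - (-0.1)·-0.6780) / (7.7) = 0.7837
  w = (-8 - (-3.8)·0.3061 - (4)·0.6494) / (11.8) = -0.7995
Iteration 3:
  u = (3 - (2)·0.7837 - (-3.8)·-0.7995) / (9.8) = -0.1638
  v = (5 - (-3.6)·-0.0893 - (-0.1)·-0.7995) / (7.7) = 0.5972
  w = (-8 - (-3.8)·-0.0893 - (4)·0.7837) / (11.8) = -0.9724

(-0.1638, 0.5972, -0.9724)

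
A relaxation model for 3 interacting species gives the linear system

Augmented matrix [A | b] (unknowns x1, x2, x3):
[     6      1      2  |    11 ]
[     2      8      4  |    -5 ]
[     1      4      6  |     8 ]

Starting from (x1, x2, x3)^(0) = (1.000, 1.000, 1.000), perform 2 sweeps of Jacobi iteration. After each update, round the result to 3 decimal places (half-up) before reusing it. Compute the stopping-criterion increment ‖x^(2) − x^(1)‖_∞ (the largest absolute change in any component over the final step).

1.528

Iteration 1:
  x1 = (11 - (1)·1.000 - (2)·1.000) / (6) = 1.333
  x2 = (-5 - (2)·1.000 - (4)·1.000) / (8) = -1.375
  x3 = (8 - (1)·1.000 - (4)·1.000) / (6) = 0.500
Iteration 2:
  x1 = (11 - (1)·-1.375 - (2)·0.500) / (6) = 1.896
  x2 = (-5 - (2)·1.333 - (4)·0.500) / (8) = -1.208
  x3 = (8 - (1)·1.333 - (4)·-1.375) / (6) = 2.028
Change: (0.563, 0.167, 1.528) → max |·| = 1.528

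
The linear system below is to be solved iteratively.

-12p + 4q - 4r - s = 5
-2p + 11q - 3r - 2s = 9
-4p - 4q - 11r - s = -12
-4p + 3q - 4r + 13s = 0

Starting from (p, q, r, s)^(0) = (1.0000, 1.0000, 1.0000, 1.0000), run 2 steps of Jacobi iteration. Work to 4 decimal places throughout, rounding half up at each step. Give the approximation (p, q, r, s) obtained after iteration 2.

(-0.0548, 0.8716, 0.7089, -0.4056)

Iteration 1:
  p = (5 - (4)·1.0000 - (-4)·1.0000 - (-1)·1.0000) / (-12) = -0.5000
  q = (9 - (-2)·1.0000 - (-3)·1.0000 - (-2)·1.0000) / (11) = 1.4545
  r = (-12 - (-4)·1.0000 - (-4)·1.0000 - (-1)·1.0000) / (-11) = 0.2727
  s = (0 - (-4)·1.0000 - (3)·1.0000 - (-4)·1.0000) / (13) = 0.3846
Iteration 2:
  p = (5 - (4)·1.4545 - (-4)·0.2727 - (-1)·0.3846) / (-12) = -0.0548
  q = (9 - (-2)·-0.5000 - (-3)·0.2727 - (-2)·0.3846) / (11) = 0.8716
  r = (-12 - (-4)·-0.5000 - (-4)·1.4545 - (-1)·0.3846) / (-11) = 0.7089
  s = (0 - (-4)·-0.5000 - (3)·1.4545 - (-4)·0.2727) / (13) = -0.4056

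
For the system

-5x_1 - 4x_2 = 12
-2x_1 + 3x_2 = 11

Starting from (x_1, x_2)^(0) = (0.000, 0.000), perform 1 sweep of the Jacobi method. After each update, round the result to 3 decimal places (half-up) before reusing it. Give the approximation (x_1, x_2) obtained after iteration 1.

Iteration 1:
  x_1 = (12 - (-4)·0.000) / (-5) = -2.400
  x_2 = (11 - (-2)·0.000) / (3) = 3.667

(-2.400, 3.667)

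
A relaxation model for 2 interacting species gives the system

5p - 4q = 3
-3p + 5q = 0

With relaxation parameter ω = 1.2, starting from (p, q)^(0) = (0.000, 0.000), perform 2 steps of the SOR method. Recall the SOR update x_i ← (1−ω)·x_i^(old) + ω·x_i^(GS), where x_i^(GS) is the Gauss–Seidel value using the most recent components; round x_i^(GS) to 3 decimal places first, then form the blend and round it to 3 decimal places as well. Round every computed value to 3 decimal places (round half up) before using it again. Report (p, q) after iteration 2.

Iteration 1:
  p: GS value = (3 - (-4)·0.000) / (5) = 0.600;  p ← (1−ω)·0.000 + ω·0.600 = 0.720
  q: GS value = (0 - (-3)·0.720) / (5) = 0.432;  q ← (1−ω)·0.000 + ω·0.432 = 0.518
Iteration 2:
  p: GS value = (3 - (-4)·0.518) / (5) = 1.014;  p ← (1−ω)·0.720 + ω·1.014 = 1.073
  q: GS value = (0 - (-3)·1.073) / (5) = 0.644;  q ← (1−ω)·0.518 + ω·0.644 = 0.669

(1.073, 0.669)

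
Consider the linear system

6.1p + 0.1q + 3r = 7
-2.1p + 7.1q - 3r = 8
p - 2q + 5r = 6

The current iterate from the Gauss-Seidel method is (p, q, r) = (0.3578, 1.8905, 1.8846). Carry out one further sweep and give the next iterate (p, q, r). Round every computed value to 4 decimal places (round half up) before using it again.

One sweep:
  p = (7 - (0.1)·1.8905 - (3)·1.8846) / (6.1) = 0.1897
  q = (8 - (-2.1)·0.1897 - (-3)·1.8846) / (7.1) = 1.9792
  r = (6 - (1)·0.1897 - (-2)·1.9792) / (5) = 1.9537

(0.1897, 1.9792, 1.9537)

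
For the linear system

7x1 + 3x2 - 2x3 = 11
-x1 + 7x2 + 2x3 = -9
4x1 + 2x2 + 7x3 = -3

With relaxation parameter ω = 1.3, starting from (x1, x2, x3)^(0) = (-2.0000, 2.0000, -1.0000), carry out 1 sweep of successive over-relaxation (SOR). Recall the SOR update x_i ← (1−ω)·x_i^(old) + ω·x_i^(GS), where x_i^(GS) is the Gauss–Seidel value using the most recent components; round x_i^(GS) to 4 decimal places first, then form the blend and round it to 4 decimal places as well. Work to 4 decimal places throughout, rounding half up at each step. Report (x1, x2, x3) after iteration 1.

(1.1572, -1.6851, -0.4909)

Iteration 1:
  x1: GS value = (11 - (3)·2.0000 - (-2)·-1.0000) / (7) = 0.4286;  x1 ← (1−ω)·-2.0000 + ω·0.4286 = 1.1572
  x2: GS value = (-9 - (-1)·1.1572 - (2)·-1.0000) / (7) = -0.8347;  x2 ← (1−ω)·2.0000 + ω·-0.8347 = -1.6851
  x3: GS value = (-3 - (4)·1.1572 - (2)·-1.6851) / (7) = -0.6084;  x3 ← (1−ω)·-1.0000 + ω·-0.6084 = -0.4909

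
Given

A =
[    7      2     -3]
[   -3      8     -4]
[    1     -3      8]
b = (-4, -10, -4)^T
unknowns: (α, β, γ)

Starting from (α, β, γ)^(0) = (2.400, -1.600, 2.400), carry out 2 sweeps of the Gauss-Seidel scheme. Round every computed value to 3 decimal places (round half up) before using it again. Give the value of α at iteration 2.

Iteration 1:
  α = (-4 - (2)·-1.600 - (-3)·2.400) / (7) = 0.914
  β = (-10 - (-3)·0.914 - (-4)·2.400) / (8) = 0.293
  γ = (-4 - (1)·0.914 - (-3)·0.293) / (8) = -0.504
Iteration 2:
  α = (-4 - (2)·0.293 - (-3)·-0.504) / (7) = -0.871
  β = (-10 - (-3)·-0.871 - (-4)·-0.504) / (8) = -1.829
  γ = (-4 - (1)·-0.871 - (-3)·-1.829) / (8) = -1.077

-0.871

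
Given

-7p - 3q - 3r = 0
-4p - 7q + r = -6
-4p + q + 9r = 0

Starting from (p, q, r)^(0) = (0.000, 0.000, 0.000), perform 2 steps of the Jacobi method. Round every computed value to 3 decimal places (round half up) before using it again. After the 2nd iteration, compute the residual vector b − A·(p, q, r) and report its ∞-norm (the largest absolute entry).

1.470

Iteration 1:
  p = (0 - (-3)·0.000 - (-3)·0.000) / (-7) = 0.000
  q = (-6 - (-4)·0.000 - (1)·0.000) / (-7) = 0.857
  r = (0 - (-4)·0.000 - (1)·0.000) / (9) = 0.000
Iteration 2:
  p = (0 - (-3)·0.857 - (-3)·0.000) / (-7) = -0.367
  q = (-6 - (-4)·0.000 - (1)·0.000) / (-7) = 0.857
  r = (0 - (-4)·0.000 - (1)·0.857) / (9) = -0.095
Residual b − A·x = (-0.283, -1.374, -1.470); ∞-norm = 1.470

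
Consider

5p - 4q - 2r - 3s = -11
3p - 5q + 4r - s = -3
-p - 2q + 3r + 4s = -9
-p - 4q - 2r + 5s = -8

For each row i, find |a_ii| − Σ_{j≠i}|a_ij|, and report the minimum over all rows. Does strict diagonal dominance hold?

-4

row 1: |5| − (4+2+3) = -4
row 2: |-5| − (3+4+1) = -3
row 3: |3| − (1+2+4) = -4
row 4: |5| − (1+4+2) = -2
minimum over rows = -4 → not strictly diagonally dominant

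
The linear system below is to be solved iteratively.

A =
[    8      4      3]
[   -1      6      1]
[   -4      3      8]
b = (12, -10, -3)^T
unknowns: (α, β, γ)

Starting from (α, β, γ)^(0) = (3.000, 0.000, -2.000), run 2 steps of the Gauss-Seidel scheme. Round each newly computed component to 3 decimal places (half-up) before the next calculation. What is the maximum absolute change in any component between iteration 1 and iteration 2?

Iteration 1:
  α = (12 - (4)·0.000 - (3)·-2.000) / (8) = 2.250
  β = (-10 - (-1)·2.250 - (1)·-2.000) / (6) = -0.958
  γ = (-3 - (-4)·2.250 - (3)·-0.958) / (8) = 1.109
Iteration 2:
  α = (12 - (4)·-0.958 - (3)·1.109) / (8) = 1.563
  β = (-10 - (-1)·1.563 - (1)·1.109) / (6) = -1.591
  γ = (-3 - (-4)·1.563 - (3)·-1.591) / (8) = 1.003
Change: (-0.687, -0.633, -0.106) → max |·| = 0.687

0.687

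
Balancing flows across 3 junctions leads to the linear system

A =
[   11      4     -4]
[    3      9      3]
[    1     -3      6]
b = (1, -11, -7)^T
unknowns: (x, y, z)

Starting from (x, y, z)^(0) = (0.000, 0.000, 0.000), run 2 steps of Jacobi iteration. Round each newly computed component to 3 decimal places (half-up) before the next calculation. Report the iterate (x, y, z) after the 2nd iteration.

Iteration 1:
  x = (1 - (4)·0.000 - (-4)·0.000) / (11) = 0.091
  y = (-11 - (3)·0.000 - (3)·0.000) / (9) = -1.222
  z = (-7 - (1)·0.000 - (-3)·0.000) / (6) = -1.167
Iteration 2:
  x = (1 - (4)·-1.222 - (-4)·-1.167) / (11) = 0.111
  y = (-11 - (3)·0.091 - (3)·-1.167) / (9) = -0.864
  z = (-7 - (1)·0.091 - (-3)·-1.222) / (6) = -1.793

(0.111, -0.864, -1.793)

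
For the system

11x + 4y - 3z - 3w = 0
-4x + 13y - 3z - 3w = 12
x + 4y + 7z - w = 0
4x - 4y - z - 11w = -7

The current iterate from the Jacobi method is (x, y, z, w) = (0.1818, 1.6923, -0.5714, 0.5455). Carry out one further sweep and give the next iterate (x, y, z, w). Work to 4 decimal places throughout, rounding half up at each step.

(-0.6224, 0.9730, -0.9151, 0.1390)

One sweep:
  x = (0 - (4)·1.6923 - (-3)·-0.5714 - (-3)·0.5455) / (11) = -0.6224
  y = (12 - (-4)·0.1818 - (-3)·-0.5714 - (-3)·0.5455) / (13) = 0.9730
  z = (0 - (1)·0.1818 - (4)·1.6923 - (-1)·0.5455) / (7) = -0.9151
  w = (-7 - (4)·0.1818 - (-4)·1.6923 - (-1)·-0.5714) / (-11) = 0.1390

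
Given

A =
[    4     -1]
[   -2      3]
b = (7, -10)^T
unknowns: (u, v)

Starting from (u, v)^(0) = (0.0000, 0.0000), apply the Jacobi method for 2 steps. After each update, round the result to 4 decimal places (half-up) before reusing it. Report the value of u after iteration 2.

0.9167

Iteration 1:
  u = (7 - (-1)·0.0000) / (4) = 1.7500
  v = (-10 - (-2)·0.0000) / (3) = -3.3333
Iteration 2:
  u = (7 - (-1)·-3.3333) / (4) = 0.9167
  v = (-10 - (-2)·1.7500) / (3) = -2.1667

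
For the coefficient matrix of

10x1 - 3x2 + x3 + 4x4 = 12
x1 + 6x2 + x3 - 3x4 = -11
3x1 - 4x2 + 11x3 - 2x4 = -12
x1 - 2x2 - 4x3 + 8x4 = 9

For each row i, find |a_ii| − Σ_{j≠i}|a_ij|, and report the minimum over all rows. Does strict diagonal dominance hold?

row 1: |10| − (3+1+4) = 2
row 2: |6| − (1+1+3) = 1
row 3: |11| − (3+4+2) = 2
row 4: |8| − (1+2+4) = 1
minimum over rows = 1 → strictly diagonally dominant (convergence guaranteed)

1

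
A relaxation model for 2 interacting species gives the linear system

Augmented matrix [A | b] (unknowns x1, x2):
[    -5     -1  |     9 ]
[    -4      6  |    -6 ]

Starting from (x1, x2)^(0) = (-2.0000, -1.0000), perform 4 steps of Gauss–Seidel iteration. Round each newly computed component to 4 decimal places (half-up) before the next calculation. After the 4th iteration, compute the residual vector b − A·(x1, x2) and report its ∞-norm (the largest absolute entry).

Iteration 1:
  x1 = (9 - (-1)·-1.0000) / (-5) = -1.6000
  x2 = (-6 - (-4)·-1.6000) / (6) = -2.0667
Iteration 2:
  x1 = (9 - (-1)·-2.0667) / (-5) = -1.3867
  x2 = (-6 - (-4)·-1.3867) / (6) = -1.9245
Iteration 3:
  x1 = (9 - (-1)·-1.9245) / (-5) = -1.4151
  x2 = (-6 - (-4)·-1.4151) / (6) = -1.9434
Iteration 4:
  x1 = (9 - (-1)·-1.9434) / (-5) = -1.4113
  x2 = (-6 - (-4)·-1.4113) / (6) = -1.9409
Residual b − A·x = (0.0026, 0.0002); ∞-norm = 0.0026

0.0026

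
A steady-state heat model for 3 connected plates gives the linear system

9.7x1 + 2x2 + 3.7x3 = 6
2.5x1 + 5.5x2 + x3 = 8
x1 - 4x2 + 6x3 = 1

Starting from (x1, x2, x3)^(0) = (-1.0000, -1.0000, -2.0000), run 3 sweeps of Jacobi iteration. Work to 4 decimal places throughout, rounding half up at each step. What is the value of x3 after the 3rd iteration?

0.6495

Iteration 1:
  x1 = (6 - (2)·-1.0000 - (3.7)·-2.0000) / (9.7) = 1.5876
  x2 = (8 - (2.5)·-1.0000 - (1)·-2.0000) / (5.5) = 2.2727
  x3 = (1 - (1)·-1.0000 - (-4)·-1.0000) / (6) = -0.3333
Iteration 2:
  x1 = (6 - (2)·2.2727 - (3.7)·-0.3333) / (9.7) = 0.2771
  x2 = (8 - (2.5)·1.5876 - (1)·-0.3333) / (5.5) = 0.7935
  x3 = (1 - (1)·1.5876 - (-4)·2.2727) / (6) = 1.4172
Iteration 3:
  x1 = (6 - (2)·0.7935 - (3.7)·1.4172) / (9.7) = -0.0856
  x2 = (8 - (2.5)·0.2771 - (1)·1.4172) / (5.5) = 1.0709
  x3 = (1 - (1)·0.2771 - (-4)·0.7935) / (6) = 0.6495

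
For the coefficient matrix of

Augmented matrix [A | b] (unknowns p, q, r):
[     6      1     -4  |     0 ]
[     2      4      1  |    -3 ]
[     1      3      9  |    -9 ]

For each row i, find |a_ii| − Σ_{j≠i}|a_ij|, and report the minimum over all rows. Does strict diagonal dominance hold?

1

row 1: |6| − (1+4) = 1
row 2: |4| − (2+1) = 1
row 3: |9| − (1+3) = 5
minimum over rows = 1 → strictly diagonally dominant (convergence guaranteed)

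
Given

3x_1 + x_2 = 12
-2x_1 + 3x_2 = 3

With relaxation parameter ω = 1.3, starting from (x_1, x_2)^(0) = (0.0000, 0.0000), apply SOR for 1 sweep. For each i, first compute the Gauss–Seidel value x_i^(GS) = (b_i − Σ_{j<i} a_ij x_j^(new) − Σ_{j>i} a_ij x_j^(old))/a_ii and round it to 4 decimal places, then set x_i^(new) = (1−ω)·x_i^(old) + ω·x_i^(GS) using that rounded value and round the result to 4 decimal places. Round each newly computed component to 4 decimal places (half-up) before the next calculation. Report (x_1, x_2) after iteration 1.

(5.2000, 5.8067)

Iteration 1:
  x_1: GS value = (12 - (1)·0.0000) / (3) = 4.0000;  x_1 ← (1−ω)·0.0000 + ω·4.0000 = 5.2000
  x_2: GS value = (3 - (-2)·5.2000) / (3) = 4.4667;  x_2 ← (1−ω)·0.0000 + ω·4.4667 = 5.8067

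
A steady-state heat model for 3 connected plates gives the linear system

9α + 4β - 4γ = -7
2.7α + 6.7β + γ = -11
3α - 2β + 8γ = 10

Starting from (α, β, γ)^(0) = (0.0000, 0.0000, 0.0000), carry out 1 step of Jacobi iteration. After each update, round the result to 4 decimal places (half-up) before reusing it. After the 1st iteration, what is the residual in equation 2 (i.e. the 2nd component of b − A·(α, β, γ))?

Iteration 1:
  α = (-7 - (4)·0.0000 - (-4)·0.0000) / (9) = -0.7778
  β = (-11 - (2.7)·0.0000 - (1)·0.0000) / (6.7) = -1.6418
  γ = (10 - (3)·0.0000 - (-2)·0.0000) / (8) = 1.2500
Residual b − A·x = (11.5674, 0.8501, -0.9502)

0.8501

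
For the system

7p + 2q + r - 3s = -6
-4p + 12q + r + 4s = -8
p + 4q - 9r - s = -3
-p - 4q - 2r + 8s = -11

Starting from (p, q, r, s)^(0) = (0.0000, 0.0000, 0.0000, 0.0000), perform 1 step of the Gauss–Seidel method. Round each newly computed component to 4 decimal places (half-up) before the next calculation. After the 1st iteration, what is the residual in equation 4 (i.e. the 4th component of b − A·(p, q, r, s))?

Iteration 1:
  p = (-6 - (2)·0.0000 - (1)·0.0000 - (-3)·0.0000) / (7) = -0.8571
  q = (-8 - (-4)·-0.8571 - (1)·0.0000 - (4)·0.0000) / (12) = -0.9524
  r = (-3 - (1)·-0.8571 - (4)·-0.9524 - (-1)·0.0000) / (-9) = -0.1852
  s = (-11 - (-1)·-0.8571 - (-4)·-0.9524 - (-2)·-0.1852) / (8) = -2.0046
Residual b − A·x = (-3.9241, 8.2040, -2.0047, -0.0003)

-0.0003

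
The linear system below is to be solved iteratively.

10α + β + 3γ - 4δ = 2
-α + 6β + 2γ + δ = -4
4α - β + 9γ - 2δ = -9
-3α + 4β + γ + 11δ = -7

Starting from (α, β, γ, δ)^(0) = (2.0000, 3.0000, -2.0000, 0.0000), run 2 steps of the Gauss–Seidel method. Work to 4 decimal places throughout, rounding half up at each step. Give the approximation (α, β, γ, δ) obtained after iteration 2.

Iteration 1:
  α = (2 - (1)·3.0000 - (3)·-2.0000 - (-4)·0.0000) / (10) = 0.5000
  β = (-4 - (-1)·0.5000 - (2)·-2.0000 - (1)·0.0000) / (6) = 0.0833
  γ = (-9 - (4)·0.5000 - (-1)·0.0833 - (-2)·0.0000) / (9) = -1.2130
  δ = (-7 - (-3)·0.5000 - (4)·0.0833 - (1)·-1.2130) / (11) = -0.4200
Iteration 2:
  α = (2 - (1)·0.0833 - (3)·-1.2130 - (-4)·-0.4200) / (10) = 0.3876
  β = (-4 - (-1)·0.3876 - (2)·-1.2130 - (1)·-0.4200) / (6) = -0.1277
  γ = (-9 - (4)·0.3876 - (-1)·-0.1277 - (-2)·-0.4200) / (9) = -1.2798
  δ = (-7 - (-3)·0.3876 - (4)·-0.1277 - (1)·-1.2798) / (11) = -0.3679

(0.3876, -0.1277, -1.2798, -0.3679)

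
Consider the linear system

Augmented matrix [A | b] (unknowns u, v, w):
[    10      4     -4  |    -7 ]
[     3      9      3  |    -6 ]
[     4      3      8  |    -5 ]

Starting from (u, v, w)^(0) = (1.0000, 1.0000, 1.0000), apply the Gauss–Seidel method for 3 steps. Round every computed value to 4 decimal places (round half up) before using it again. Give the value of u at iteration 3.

-0.5746

Iteration 1:
  u = (-7 - (4)·1.0000 - (-4)·1.0000) / (10) = -0.7000
  v = (-6 - (3)·-0.7000 - (3)·1.0000) / (9) = -0.7667
  w = (-5 - (4)·-0.7000 - (3)·-0.7667) / (8) = 0.0125
Iteration 2:
  u = (-7 - (4)·-0.7667 - (-4)·0.0125) / (10) = -0.3883
  v = (-6 - (3)·-0.3883 - (3)·0.0125) / (9) = -0.5414
  w = (-5 - (4)·-0.3883 - (3)·-0.5414) / (8) = -0.2278
Iteration 3:
  u = (-7 - (4)·-0.5414 - (-4)·-0.2278) / (10) = -0.5746
  v = (-6 - (3)·-0.5746 - (3)·-0.2278) / (9) = -0.3992
  w = (-5 - (4)·-0.5746 - (3)·-0.3992) / (8) = -0.1880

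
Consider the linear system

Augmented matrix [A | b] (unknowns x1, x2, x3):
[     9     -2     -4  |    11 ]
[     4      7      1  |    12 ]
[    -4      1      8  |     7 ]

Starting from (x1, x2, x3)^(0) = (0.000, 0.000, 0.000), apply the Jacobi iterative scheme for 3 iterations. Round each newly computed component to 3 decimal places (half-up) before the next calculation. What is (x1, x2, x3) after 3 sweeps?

Iteration 1:
  x1 = (11 - (-2)·0.000 - (-4)·0.000) / (9) = 1.222
  x2 = (12 - (4)·0.000 - (1)·0.000) / (7) = 1.714
  x3 = (7 - (-4)·0.000 - (1)·0.000) / (8) = 0.875
Iteration 2:
  x1 = (11 - (-2)·1.714 - (-4)·0.875) / (9) = 1.992
  x2 = (12 - (4)·1.222 - (1)·0.875) / (7) = 0.891
  x3 = (7 - (-4)·1.222 - (1)·1.714) / (8) = 1.272
Iteration 3:
  x1 = (11 - (-2)·0.891 - (-4)·1.272) / (9) = 1.986
  x2 = (12 - (4)·1.992 - (1)·1.272) / (7) = 0.394
  x3 = (7 - (-4)·1.992 - (1)·0.891) / (8) = 1.760

(1.986, 0.394, 1.760)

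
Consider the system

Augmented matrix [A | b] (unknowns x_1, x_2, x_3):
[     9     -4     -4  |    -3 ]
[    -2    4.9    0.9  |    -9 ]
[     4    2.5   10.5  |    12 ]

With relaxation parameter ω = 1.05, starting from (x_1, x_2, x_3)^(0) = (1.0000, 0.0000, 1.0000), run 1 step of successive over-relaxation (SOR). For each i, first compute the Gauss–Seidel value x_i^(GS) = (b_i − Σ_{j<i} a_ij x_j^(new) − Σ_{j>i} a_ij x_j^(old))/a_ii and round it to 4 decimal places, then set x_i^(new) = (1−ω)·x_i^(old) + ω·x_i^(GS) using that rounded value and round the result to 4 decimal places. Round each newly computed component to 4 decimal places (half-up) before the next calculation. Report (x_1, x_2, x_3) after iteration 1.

Iteration 1:
  x_1: GS value = (-3 - (-4)·0.0000 - (-4)·1.0000) / (9) = 0.1111;  x_1 ← (1−ω)·1.0000 + ω·0.1111 = 0.0667
  x_2: GS value = (-9 - (-2)·0.0667 - (0.9)·1.0000) / (4.9) = -1.9932;  x_2 ← (1−ω)·0.0000 + ω·-1.9932 = -2.0929
  x_3: GS value = (12 - (4)·0.0667 - (2.5)·-2.0929) / (10.5) = 1.6158;  x_3 ← (1−ω)·1.0000 + ω·1.6158 = 1.6466

(0.0667, -2.0929, 1.6466)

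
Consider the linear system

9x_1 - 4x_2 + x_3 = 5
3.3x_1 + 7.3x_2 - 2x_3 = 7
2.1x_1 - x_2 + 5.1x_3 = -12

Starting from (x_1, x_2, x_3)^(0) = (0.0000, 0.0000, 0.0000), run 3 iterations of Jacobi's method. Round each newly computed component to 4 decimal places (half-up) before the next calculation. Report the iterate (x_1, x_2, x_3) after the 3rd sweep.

Iteration 1:
  x_1 = (5 - (-4)·0.0000 - (1)·0.0000) / (9) = 0.5556
  x_2 = (7 - (3.3)·0.0000 - (-2)·0.0000) / (7.3) = 0.9589
  x_3 = (-12 - (2.1)·0.0000 - (-1)·0.0000) / (5.1) = -2.3529
Iteration 2:
  x_1 = (5 - (-4)·0.9589 - (1)·-2.3529) / (9) = 1.2432
  x_2 = (7 - (3.3)·0.5556 - (-2)·-2.3529) / (7.3) = 0.0631
  x_3 = (-12 - (2.1)·0.5556 - (-1)·0.9589) / (5.1) = -2.3937
Iteration 3:
  x_1 = (5 - (-4)·0.0631 - (1)·-2.3937) / (9) = 0.8496
  x_2 = (7 - (3.3)·1.2432 - (-2)·-2.3937) / (7.3) = -0.2589
  x_3 = (-12 - (2.1)·1.2432 - (-1)·0.0631) / (5.1) = -2.8525

(0.8496, -0.2589, -2.8525)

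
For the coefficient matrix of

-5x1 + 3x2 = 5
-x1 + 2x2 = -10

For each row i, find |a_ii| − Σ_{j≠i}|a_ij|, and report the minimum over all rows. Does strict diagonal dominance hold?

1

row 1: |-5| − (3) = 2
row 2: |2| − (1) = 1
minimum over rows = 1 → strictly diagonally dominant (convergence guaranteed)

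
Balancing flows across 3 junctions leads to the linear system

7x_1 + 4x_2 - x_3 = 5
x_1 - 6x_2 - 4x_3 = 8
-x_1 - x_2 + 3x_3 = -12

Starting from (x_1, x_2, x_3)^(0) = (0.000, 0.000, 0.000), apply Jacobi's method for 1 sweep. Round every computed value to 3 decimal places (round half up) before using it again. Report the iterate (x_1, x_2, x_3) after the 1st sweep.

Iteration 1:
  x_1 = (5 - (4)·0.000 - (-1)·0.000) / (7) = 0.714
  x_2 = (8 - (1)·0.000 - (-4)·0.000) / (-6) = -1.333
  x_3 = (-12 - (-1)·0.000 - (-1)·0.000) / (3) = -4.000

(0.714, -1.333, -4.000)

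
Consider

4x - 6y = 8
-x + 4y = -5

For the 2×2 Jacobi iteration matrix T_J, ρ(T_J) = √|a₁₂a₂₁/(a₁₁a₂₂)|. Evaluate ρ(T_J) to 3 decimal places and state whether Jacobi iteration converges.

0.612

a₁₂a₂₁/(a₁₁a₂₂) = (-6)·(-1) / ((4)·(4)) = 0.375000
ρ = √|0.375000| = √0.375000 = 0.612
ρ < 1, so Jacobi converges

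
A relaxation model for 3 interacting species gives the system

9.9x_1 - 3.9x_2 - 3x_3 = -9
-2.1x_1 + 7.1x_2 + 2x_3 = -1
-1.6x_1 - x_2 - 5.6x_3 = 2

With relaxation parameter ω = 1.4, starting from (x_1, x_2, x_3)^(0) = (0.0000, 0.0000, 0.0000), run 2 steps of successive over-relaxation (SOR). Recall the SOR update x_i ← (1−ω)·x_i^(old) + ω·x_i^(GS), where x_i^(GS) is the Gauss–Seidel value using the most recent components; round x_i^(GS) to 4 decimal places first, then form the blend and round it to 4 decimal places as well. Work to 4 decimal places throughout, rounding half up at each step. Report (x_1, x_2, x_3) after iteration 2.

Iteration 1:
  x_1: GS value = (-9 - (-3.9)·0.0000 - (-3)·0.0000) / (9.9) = -0.9091;  x_1 ← (1−ω)·0.0000 + ω·-0.9091 = -1.2727
  x_2: GS value = (-1 - (-2.1)·-1.2727 - (2)·0.0000) / (7.1) = -0.5173;  x_2 ← (1−ω)·0.0000 + ω·-0.5173 = -0.7242
  x_3: GS value = (2 - (-1.6)·-1.2727 - (-1)·-0.7242) / (-5.6) = 0.1358;  x_3 ← (1−ω)·0.0000 + ω·0.1358 = 0.1901
Iteration 2:
  x_1: GS value = (-9 - (-3.9)·-0.7242 - (-3)·0.1901) / (9.9) = -1.1368;  x_1 ← (1−ω)·-1.2727 + ω·-1.1368 = -1.0824
  x_2: GS value = (-1 - (-2.1)·-1.0824 - (2)·0.1901) / (7.1) = -0.5145;  x_2 ← (1−ω)·-0.7242 + ω·-0.5145 = -0.4306
  x_3: GS value = (2 - (-1.6)·-1.0824 - (-1)·-0.4306) / (-5.6) = 0.0290;  x_3 ← (1−ω)·0.1901 + ω·0.0290 = -0.0354

(-1.0824, -0.4306, -0.0354)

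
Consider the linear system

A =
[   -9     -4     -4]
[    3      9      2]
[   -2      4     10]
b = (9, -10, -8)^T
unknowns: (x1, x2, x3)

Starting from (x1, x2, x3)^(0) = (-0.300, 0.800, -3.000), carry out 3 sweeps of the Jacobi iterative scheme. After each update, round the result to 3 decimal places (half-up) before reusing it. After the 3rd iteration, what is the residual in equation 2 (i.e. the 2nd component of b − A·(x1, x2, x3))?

-0.262

Iteration 1:
  x1 = (9 - (-4)·0.800 - (-4)·-3.000) / (-9) = -0.022
  x2 = (-10 - (3)·-0.300 - (2)·-3.000) / (9) = -0.344
  x3 = (-8 - (-2)·-0.300 - (4)·0.800) / (10) = -1.180
Iteration 2:
  x1 = (9 - (-4)·-0.344 - (-4)·-1.180) / (-9) = -0.323
  x2 = (-10 - (3)·-0.022 - (2)·-1.180) / (9) = -0.842
  x3 = (-8 - (-2)·-0.022 - (4)·-0.344) / (10) = -0.667
Iteration 3:
  x1 = (9 - (-4)·-0.842 - (-4)·-0.667) / (-9) = -0.329
  x2 = (-10 - (3)·-0.323 - (2)·-0.667) / (9) = -0.855
  x3 = (-8 - (-2)·-0.323 - (4)·-0.842) / (10) = -0.528
Residual b − A·x = (0.507, -0.262, 0.042)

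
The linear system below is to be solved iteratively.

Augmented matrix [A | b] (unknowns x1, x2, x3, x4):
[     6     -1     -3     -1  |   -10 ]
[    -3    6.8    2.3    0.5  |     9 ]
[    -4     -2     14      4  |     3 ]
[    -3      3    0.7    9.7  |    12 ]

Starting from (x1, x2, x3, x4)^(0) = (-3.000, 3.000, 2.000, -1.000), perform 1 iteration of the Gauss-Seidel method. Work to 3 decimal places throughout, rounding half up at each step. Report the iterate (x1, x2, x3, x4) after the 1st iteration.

(-0.333, 0.574, 0.487, 0.921)

Iteration 1:
  x1 = (-10 - (-1)·3.000 - (-3)·2.000 - (-1)·-1.000) / (6) = -0.333
  x2 = (9 - (-3)·-0.333 - (2.3)·2.000 - (0.5)·-1.000) / (6.8) = 0.574
  x3 = (3 - (-4)·-0.333 - (-2)·0.574 - (4)·-1.000) / (14) = 0.487
  x4 = (12 - (-3)·-0.333 - (3)·0.574 - (0.7)·0.487) / (9.7) = 0.921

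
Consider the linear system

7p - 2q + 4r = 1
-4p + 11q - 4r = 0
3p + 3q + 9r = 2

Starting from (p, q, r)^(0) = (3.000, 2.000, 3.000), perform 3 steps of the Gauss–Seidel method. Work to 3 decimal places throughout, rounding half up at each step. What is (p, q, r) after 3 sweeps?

Iteration 1:
  p = (1 - (-2)·2.000 - (4)·3.000) / (7) = -1.000
  q = (0 - (-4)·-1.000 - (-4)·3.000) / (11) = 0.727
  r = (2 - (3)·-1.000 - (3)·0.727) / (9) = 0.313
Iteration 2:
  p = (1 - (-2)·0.727 - (4)·0.313) / (7) = 0.172
  q = (0 - (-4)·0.172 - (-4)·0.313) / (11) = 0.176
  r = (2 - (3)·0.172 - (3)·0.176) / (9) = 0.106
Iteration 3:
  p = (1 - (-2)·0.176 - (4)·0.106) / (7) = 0.133
  q = (0 - (-4)·0.133 - (-4)·0.106) / (11) = 0.087
  r = (2 - (3)·0.133 - (3)·0.087) / (9) = 0.149

(0.133, 0.087, 0.149)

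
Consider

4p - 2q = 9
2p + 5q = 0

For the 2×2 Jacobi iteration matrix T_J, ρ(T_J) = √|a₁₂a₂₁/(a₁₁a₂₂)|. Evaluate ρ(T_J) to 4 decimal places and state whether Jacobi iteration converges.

a₁₂a₂₁/(a₁₁a₂₂) = (-2)·(2) / ((4)·(5)) = -0.200000
ρ = √|-0.200000| = √0.200000 = 0.4472
ρ < 1, so Jacobi converges

0.4472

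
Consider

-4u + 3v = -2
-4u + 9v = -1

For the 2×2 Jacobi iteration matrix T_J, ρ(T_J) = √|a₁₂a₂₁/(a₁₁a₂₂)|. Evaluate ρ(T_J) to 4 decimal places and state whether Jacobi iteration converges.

0.5774

a₁₂a₂₁/(a₁₁a₂₂) = (3)·(-4) / ((-4)·(9)) = 0.333333
ρ = √|0.333333| = √0.333333 = 0.5774
ρ < 1, so Jacobi converges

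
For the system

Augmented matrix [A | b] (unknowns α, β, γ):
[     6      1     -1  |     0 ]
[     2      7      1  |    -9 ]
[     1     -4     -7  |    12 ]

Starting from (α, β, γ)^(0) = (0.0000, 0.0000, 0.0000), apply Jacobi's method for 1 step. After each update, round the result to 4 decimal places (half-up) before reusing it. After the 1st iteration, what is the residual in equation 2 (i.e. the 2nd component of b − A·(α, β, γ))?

Iteration 1:
  α = (0 - (1)·0.0000 - (-1)·0.0000) / (6) = 0.0000
  β = (-9 - (2)·0.0000 - (1)·0.0000) / (7) = -1.2857
  γ = (12 - (1)·0.0000 - (-4)·0.0000) / (-7) = -1.7143
Residual b − A·x = (-0.4286, 1.7142, -5.1429)

1.7142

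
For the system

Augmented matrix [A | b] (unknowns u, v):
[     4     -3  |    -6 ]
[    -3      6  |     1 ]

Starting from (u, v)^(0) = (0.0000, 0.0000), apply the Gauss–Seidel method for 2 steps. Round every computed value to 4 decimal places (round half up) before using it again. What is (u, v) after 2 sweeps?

Iteration 1:
  u = (-6 - (-3)·0.0000) / (4) = -1.5000
  v = (1 - (-3)·-1.5000) / (6) = -0.5833
Iteration 2:
  u = (-6 - (-3)·-0.5833) / (4) = -1.9375
  v = (1 - (-3)·-1.9375) / (6) = -0.8021

(-1.9375, -0.8021)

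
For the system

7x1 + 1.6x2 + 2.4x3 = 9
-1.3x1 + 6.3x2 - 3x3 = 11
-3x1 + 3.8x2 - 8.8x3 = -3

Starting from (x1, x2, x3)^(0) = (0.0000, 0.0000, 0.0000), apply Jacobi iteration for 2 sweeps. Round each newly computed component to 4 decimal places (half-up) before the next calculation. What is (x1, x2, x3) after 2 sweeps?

Iteration 1:
  x1 = (9 - (1.6)·0.0000 - (2.4)·0.0000) / (7) = 1.2857
  x2 = (11 - (-1.3)·0.0000 - (-3)·0.0000) / (6.3) = 1.7460
  x3 = (-3 - (-3)·0.0000 - (3.8)·0.0000) / (-8.8) = 0.3409
Iteration 2:
  x1 = (9 - (1.6)·1.7460 - (2.4)·0.3409) / (7) = 0.7697
  x2 = (11 - (-1.3)·1.2857 - (-3)·0.3409) / (6.3) = 2.1737
  x3 = (-3 - (-3)·1.2857 - (3.8)·1.7460) / (-8.8) = 0.6566

(0.7697, 2.1737, 0.6566)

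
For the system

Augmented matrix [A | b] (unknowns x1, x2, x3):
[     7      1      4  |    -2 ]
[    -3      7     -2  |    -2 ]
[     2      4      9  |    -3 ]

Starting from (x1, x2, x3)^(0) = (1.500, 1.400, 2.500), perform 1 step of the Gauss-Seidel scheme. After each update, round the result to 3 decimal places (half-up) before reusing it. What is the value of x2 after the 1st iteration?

Iteration 1:
  x1 = (-2 - (1)·1.400 - (4)·2.500) / (7) = -1.914
  x2 = (-2 - (-3)·-1.914 - (-2)·2.500) / (7) = -0.392
  x3 = (-3 - (2)·-1.914 - (4)·-0.392) / (9) = 0.266

-0.392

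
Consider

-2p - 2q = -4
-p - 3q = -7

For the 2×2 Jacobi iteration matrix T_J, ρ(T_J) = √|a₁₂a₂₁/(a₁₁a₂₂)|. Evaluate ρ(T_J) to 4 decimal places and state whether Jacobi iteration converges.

0.5774

a₁₂a₂₁/(a₁₁a₂₂) = (-2)·(-1) / ((-2)·(-3)) = 0.333333
ρ = √|0.333333| = √0.333333 = 0.5774
ρ < 1, so Jacobi converges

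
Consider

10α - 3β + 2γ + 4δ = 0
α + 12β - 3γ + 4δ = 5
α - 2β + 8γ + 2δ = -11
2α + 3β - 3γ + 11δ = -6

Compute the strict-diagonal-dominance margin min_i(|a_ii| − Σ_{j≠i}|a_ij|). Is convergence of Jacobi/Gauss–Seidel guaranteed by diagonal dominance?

1

row 1: |10| − (3+2+4) = 1
row 2: |12| − (1+3+4) = 4
row 3: |8| − (1+2+2) = 3
row 4: |11| − (2+3+3) = 3
minimum over rows = 1 → strictly diagonally dominant (convergence guaranteed)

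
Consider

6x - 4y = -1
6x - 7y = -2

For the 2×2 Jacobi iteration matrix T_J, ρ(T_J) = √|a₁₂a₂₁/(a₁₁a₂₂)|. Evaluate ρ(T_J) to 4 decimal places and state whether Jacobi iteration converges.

a₁₂a₂₁/(a₁₁a₂₂) = (-4)·(6) / ((6)·(-7)) = 0.571429
ρ = √|0.571429| = √0.571429 = 0.7559
ρ < 1, so Jacobi converges

0.7559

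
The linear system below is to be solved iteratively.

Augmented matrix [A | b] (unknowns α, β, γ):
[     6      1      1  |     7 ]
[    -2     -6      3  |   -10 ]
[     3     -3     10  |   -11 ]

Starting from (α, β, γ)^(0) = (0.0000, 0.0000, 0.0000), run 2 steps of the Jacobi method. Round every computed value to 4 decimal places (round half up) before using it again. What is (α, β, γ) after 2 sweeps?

(1.0722, 0.7278, -0.9500)

Iteration 1:
  α = (7 - (1)·0.0000 - (1)·0.0000) / (6) = 1.1667
  β = (-10 - (-2)·0.0000 - (3)·0.0000) / (-6) = 1.6667
  γ = (-11 - (3)·0.0000 - (-3)·0.0000) / (10) = -1.1000
Iteration 2:
  α = (7 - (1)·1.6667 - (1)·-1.1000) / (6) = 1.0722
  β = (-10 - (-2)·1.1667 - (3)·-1.1000) / (-6) = 0.7278
  γ = (-11 - (3)·1.1667 - (-3)·1.6667) / (10) = -0.9500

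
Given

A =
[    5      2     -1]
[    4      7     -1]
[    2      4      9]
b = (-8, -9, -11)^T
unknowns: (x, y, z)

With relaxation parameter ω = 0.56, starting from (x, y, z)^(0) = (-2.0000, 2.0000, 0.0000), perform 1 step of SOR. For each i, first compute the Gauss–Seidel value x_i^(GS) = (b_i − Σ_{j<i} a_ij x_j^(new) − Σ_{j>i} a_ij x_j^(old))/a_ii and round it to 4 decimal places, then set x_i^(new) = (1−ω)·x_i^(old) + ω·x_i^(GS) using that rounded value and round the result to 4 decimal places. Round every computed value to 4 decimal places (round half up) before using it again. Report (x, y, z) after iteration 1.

(-2.2240, 0.8717, -0.6246)

Iteration 1:
  x: GS value = (-8 - (2)·2.0000 - (-1)·0.0000) / (5) = -2.4000;  x ← (1−ω)·-2.0000 + ω·-2.4000 = -2.2240
  y: GS value = (-9 - (4)·-2.2240 - (-1)·0.0000) / (7) = -0.0149;  y ← (1−ω)·2.0000 + ω·-0.0149 = 0.8717
  z: GS value = (-11 - (2)·-2.2240 - (4)·0.8717) / (9) = -1.1154;  z ← (1−ω)·0.0000 + ω·-1.1154 = -0.6246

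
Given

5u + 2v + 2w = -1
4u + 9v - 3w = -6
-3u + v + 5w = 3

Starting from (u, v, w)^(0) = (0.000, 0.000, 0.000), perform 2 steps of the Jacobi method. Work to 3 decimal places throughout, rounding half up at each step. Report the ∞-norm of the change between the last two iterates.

0.289

Iteration 1:
  u = (-1 - (2)·0.000 - (2)·0.000) / (5) = -0.200
  v = (-6 - (4)·0.000 - (-3)·0.000) / (9) = -0.667
  w = (3 - (-3)·0.000 - (1)·0.000) / (5) = 0.600
Iteration 2:
  u = (-1 - (2)·-0.667 - (2)·0.600) / (5) = -0.173
  v = (-6 - (4)·-0.200 - (-3)·0.600) / (9) = -0.378
  w = (3 - (-3)·-0.200 - (1)·-0.667) / (5) = 0.613
Change: (0.027, 0.289, 0.013) → max |·| = 0.289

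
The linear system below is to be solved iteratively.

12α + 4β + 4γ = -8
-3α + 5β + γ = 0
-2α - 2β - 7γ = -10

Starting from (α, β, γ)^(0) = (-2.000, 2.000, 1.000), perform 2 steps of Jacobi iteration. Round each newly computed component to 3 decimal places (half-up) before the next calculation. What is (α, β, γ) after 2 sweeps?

Iteration 1:
  α = (-8 - (4)·2.000 - (4)·1.000) / (12) = -1.667
  β = (0 - (-3)·-2.000 - (1)·1.000) / (5) = -1.400
  γ = (-10 - (-2)·-2.000 - (-2)·2.000) / (-7) = 1.429
Iteration 2:
  α = (-8 - (4)·-1.400 - (4)·1.429) / (12) = -0.676
  β = (0 - (-3)·-1.667 - (1)·1.429) / (5) = -1.286
  γ = (-10 - (-2)·-1.667 - (-2)·-1.400) / (-7) = 2.305

(-0.676, -1.286, 2.305)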